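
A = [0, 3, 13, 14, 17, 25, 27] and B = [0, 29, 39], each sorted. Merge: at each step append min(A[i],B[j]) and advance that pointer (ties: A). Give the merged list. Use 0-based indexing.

[0, 0, 3, 13, 14, 17, 25, 27, 29, 39]

[i=0,j=0] A[i]=0<=B[j]=0 take 0 → i++
[i=1,j=0] A[i]=3>B[j]=0 take 0 → j++
[i=1,j=1] A[i]=3<=B[j]=29 take 3 → i++
[i=2,j=1] A[i]=13<=B[j]=29 take 13 → i++
[i=3,j=1] A[i]=14<=B[j]=29 take 14 → i++
[i=4,j=1] A[i]=17<=B[j]=29 take 17 → i++
[i=5,j=1] A[i]=25<=B[j]=29 take 25 → i++
[i=6,j=1] A[i]=27<=B[j]=29 take 27 → i++
[i=7,j=1] A done, take B[j]=29 → j++
[i=7,j=2] A done, take B[j]=39 → j++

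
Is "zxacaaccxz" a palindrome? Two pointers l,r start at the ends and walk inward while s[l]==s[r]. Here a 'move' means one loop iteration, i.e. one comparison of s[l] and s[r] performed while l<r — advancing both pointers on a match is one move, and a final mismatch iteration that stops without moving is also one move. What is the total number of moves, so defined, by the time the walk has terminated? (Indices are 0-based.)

3 moves

[0,9] 'z'=='z' → l++,r--
[1,8] 'x'=='x' → l++,r--
[2,7] 'a'!='c' → stop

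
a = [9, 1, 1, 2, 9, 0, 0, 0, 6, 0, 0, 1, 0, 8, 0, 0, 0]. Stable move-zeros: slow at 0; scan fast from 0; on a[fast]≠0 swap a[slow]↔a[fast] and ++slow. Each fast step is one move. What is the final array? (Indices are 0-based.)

slow=0 fast=0: a[fast]=9≠0 swap→a[0]=9, slow++,fast++
slow=1 fast=1: a[fast]=1≠0 swap→a[1]=1, slow++,fast++
slow=2 fast=2: a[fast]=1≠0 swap→a[2]=1, slow++,fast++
slow=3 fast=3: a[fast]=2≠0 swap→a[3]=2, slow++,fast++
slow=4 fast=4: a[fast]=9≠0 swap→a[4]=9, slow++,fast++
slow=5 fast=5: a[fast]=0, fast++
slow=5 fast=6: a[fast]=0, fast++
slow=5 fast=7: a[fast]=0, fast++
slow=5 fast=8: a[fast]=6≠0 swap→a[5]=6, slow++,fast++
slow=6 fast=9: a[fast]=0, fast++
slow=6 fast=10: a[fast]=0, fast++
slow=6 fast=11: a[fast]=1≠0 swap→a[6]=1, slow++,fast++
slow=7 fast=12: a[fast]=0, fast++
slow=7 fast=13: a[fast]=8≠0 swap→a[7]=8, slow++,fast++
slow=8 fast=14: a[fast]=0, fast++
slow=8 fast=15: a[fast]=0, fast++
slow=8 fast=16: a[fast]=0, fast++

[9, 1, 1, 2, 9, 6, 1, 8, 0, 0, 0, 0, 0, 0, 0, 0, 0]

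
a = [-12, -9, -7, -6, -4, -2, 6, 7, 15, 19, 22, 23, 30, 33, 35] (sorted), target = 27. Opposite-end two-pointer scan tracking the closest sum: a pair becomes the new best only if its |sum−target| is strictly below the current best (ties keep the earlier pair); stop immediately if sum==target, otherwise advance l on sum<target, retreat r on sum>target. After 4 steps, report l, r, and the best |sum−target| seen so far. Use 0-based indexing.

[0,14] -12+35=23 d=4 * → l++
[1,14] -9+35=26 d=1 * → l++
[2,14] -7+35=28 d=1 → r--
[2,13] -7+33=26 d=1 → l++

l=3, r=13, best |Δ|=1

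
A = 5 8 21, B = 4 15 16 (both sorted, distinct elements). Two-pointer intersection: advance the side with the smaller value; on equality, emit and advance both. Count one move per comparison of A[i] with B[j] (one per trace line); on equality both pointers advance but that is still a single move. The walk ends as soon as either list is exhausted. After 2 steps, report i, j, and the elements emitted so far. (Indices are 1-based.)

i=2, j=2, emitted=[]

[i=1,j=1] 5>4 → j++
[i=1,j=2] 5<15 → i++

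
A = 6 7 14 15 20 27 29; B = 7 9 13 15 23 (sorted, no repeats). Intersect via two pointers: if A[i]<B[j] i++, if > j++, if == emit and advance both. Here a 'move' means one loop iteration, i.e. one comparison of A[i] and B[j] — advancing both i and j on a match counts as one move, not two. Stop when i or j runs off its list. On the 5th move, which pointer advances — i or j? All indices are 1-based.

i

i=1 j=1: 6<7, i++
i=2 j=1: 7==7 emit, i++,j++
i=3 j=2: 14>9, j++
i=3 j=3: 14>13, j++
i=3 j=4: 14<15, i++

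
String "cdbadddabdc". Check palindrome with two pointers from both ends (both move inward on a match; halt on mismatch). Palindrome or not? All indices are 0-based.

l=0 r=10: 'c'=='c', l++,r--
l=1 r=9: 'd'=='d', l++,r--
l=2 r=8: 'b'=='b', l++,r--
l=3 r=7: 'a'=='a', l++,r--
l=4 r=6: 'd'=='d', l++,r--

palindrome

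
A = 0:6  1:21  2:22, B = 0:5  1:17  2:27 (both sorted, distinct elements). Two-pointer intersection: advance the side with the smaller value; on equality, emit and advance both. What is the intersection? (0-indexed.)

intersection = []

[i=0,j=0] 6>5 → j++
[i=0,j=1] 6<17 → i++
[i=1,j=1] 21>17 → j++
[i=1,j=2] 21<27 → i++
[i=2,j=2] 22<27 → i++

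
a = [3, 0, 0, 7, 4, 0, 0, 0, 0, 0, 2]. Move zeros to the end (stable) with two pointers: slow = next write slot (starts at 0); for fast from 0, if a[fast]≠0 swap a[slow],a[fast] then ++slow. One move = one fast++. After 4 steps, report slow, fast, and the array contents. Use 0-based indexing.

slow=2, fast=4, a=[3, 7, 0, 0, 4, 0, 0, 0, 0, 0, 2]

slow=0 fast=0: a[fast]=3≠0 swap→a[0]=3, slow++,fast++
slow=1 fast=1: a[fast]=0, fast++
slow=1 fast=2: a[fast]=0, fast++
slow=1 fast=3: a[fast]=7≠0 swap→a[1]=7, slow++,fast++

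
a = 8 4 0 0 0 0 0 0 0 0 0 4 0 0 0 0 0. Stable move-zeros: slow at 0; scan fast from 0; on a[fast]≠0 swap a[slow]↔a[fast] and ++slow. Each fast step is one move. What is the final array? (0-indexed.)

[8, 4, 4, 0, 0, 0, 0, 0, 0, 0, 0, 0, 0, 0, 0, 0, 0]

(s=0,f=0) a[fast]=8≠0 swap→a[0]=8 → slow++,fast++
(s=1,f=1) a[fast]=4≠0 swap→a[1]=4 → slow++,fast++
(s=2,f=2) a[fast]=0 → fast++
(s=2,f=3) a[fast]=0 → fast++
(s=2,f=4) a[fast]=0 → fast++
(s=2,f=5) a[fast]=0 → fast++
(s=2,f=6) a[fast]=0 → fast++
(s=2,f=7) a[fast]=0 → fast++
(s=2,f=8) a[fast]=0 → fast++
(s=2,f=9) a[fast]=0 → fast++
(s=2,f=10) a[fast]=0 → fast++
(s=2,f=11) a[fast]=4≠0 swap→a[2]=4 → slow++,fast++
(s=3,f=12) a[fast]=0 → fast++
(s=3,f=13) a[fast]=0 → fast++
(s=3,f=14) a[fast]=0 → fast++
(s=3,f=15) a[fast]=0 → fast++
(s=3,f=16) a[fast]=0 → fast++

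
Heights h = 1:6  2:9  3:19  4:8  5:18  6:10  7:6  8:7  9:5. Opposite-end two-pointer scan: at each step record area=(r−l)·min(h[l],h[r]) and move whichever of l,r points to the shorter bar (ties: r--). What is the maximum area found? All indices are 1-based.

max area = 42

l=1 r=9: min(6,5)*8=40 best=40 *, r--
l=1 r=8: min(6,7)*7=42 best=42 *, l++
l=2 r=8: min(9,7)*6=42 best=42, r--
l=2 r=7: min(9,6)*5=30 best=42, r--
l=2 r=6: min(9,10)*4=36 best=42, l++
l=3 r=6: min(19,10)*3=30 best=42, r--
l=3 r=5: min(19,18)*2=36 best=42, r--
l=3 r=4: min(19,8)*1=8 best=42, r--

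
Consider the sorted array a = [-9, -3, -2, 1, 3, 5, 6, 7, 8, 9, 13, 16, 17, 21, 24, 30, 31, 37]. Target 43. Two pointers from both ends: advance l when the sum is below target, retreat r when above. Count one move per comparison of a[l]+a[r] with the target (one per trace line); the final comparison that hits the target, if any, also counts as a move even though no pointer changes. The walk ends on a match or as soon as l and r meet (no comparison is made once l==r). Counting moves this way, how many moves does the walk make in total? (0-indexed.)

7 moves

l=0 r=17: -9+37=28 <43, l++
l=1 r=17: -3+37=34 <43, l++
l=2 r=17: -2+37=35 <43, l++
l=3 r=17: 1+37=38 <43, l++
l=4 r=17: 3+37=40 <43, l++
l=5 r=17: 5+37=42 <43, l++
l=6 r=17: 6+37=43, found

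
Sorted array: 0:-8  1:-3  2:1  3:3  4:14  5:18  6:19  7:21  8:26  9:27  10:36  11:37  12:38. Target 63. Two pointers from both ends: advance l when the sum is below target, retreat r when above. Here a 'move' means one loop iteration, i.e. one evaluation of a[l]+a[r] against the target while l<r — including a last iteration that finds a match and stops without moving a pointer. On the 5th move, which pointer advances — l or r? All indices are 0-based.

l

[0,12] -8+38=30 <63 → l++
[1,12] -3+38=35 <63 → l++
[2,12] 1+38=39 <63 → l++
[3,12] 3+38=41 <63 → l++
[4,12] 14+38=52 <63 → l++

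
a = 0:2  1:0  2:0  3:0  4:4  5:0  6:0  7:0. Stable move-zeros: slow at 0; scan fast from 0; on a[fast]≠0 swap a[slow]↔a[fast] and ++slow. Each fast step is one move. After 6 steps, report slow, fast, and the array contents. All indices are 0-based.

slow=0 fast=0: a[fast]=2≠0 swap→a[0]=2, slow++,fast++
slow=1 fast=1: a[fast]=0, fast++
slow=1 fast=2: a[fast]=0, fast++
slow=1 fast=3: a[fast]=0, fast++
slow=1 fast=4: a[fast]=4≠0 swap→a[1]=4, slow++,fast++
slow=2 fast=5: a[fast]=0, fast++

slow=2, fast=6, a=[2, 4, 0, 0, 0, 0, 0, 0]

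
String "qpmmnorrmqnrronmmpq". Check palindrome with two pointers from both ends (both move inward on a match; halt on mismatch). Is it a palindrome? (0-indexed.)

not a palindrome (mismatch at 8,10)

[0,18] 'q'=='q' → l++,r--
[1,17] 'p'=='p' → l++,r--
[2,16] 'm'=='m' → l++,r--
[3,15] 'm'=='m' → l++,r--
[4,14] 'n'=='n' → l++,r--
[5,13] 'o'=='o' → l++,r--
[6,12] 'r'=='r' → l++,r--
[7,11] 'r'=='r' → l++,r--
[8,10] 'm'!='n' → stop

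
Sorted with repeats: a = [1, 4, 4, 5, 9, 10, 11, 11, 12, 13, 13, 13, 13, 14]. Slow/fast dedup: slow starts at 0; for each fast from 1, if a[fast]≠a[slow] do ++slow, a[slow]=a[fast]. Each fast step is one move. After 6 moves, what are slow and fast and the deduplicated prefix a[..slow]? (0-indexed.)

slow=0 fast=1: a[fast]=4≠a[slow]=1 write a[1]=4, slow++,fast++
slow=1 fast=2: a[fast]=4=a[slow] dup, fast++
slow=1 fast=3: a[fast]=5≠a[slow]=4 write a[2]=5, slow++,fast++
slow=2 fast=4: a[fast]=9≠a[slow]=5 write a[3]=9, slow++,fast++
slow=3 fast=5: a[fast]=10≠a[slow]=9 write a[4]=10, slow++,fast++
slow=4 fast=6: a[fast]=11≠a[slow]=10 write a[5]=11, slow++,fast++

slow=5, fast=7, prefix=[1, 4, 5, 9, 10, 11]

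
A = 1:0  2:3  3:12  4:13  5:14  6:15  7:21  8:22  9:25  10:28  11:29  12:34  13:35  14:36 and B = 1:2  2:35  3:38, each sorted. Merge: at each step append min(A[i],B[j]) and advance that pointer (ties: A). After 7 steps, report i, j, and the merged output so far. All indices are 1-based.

[i=1,j=1] A[i]=0<=B[j]=2 take 0 → i++
[i=2,j=1] A[i]=3>B[j]=2 take 2 → j++
[i=2,j=2] A[i]=3<=B[j]=35 take 3 → i++
[i=3,j=2] A[i]=12<=B[j]=35 take 12 → i++
[i=4,j=2] A[i]=13<=B[j]=35 take 13 → i++
[i=5,j=2] A[i]=14<=B[j]=35 take 14 → i++
[i=6,j=2] A[i]=15<=B[j]=35 take 15 → i++

i=7, j=2, merged so far=[0, 2, 3, 12, 13, 14, 15]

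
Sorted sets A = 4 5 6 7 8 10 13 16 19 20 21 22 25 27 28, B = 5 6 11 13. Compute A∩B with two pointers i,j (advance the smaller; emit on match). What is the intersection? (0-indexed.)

intersection = [5, 6, 13]

i=0 j=0: 4<5, i++
i=1 j=0: 5==5 emit, i++,j++
i=2 j=1: 6==6 emit, i++,j++
i=3 j=2: 7<11, i++
i=4 j=2: 8<11, i++
i=5 j=2: 10<11, i++
i=6 j=2: 13>11, j++
i=6 j=3: 13==13 emit, i++,j++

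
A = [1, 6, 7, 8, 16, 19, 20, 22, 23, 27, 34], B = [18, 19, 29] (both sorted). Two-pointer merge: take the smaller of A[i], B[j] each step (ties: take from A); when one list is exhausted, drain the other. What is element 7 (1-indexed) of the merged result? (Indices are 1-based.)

[i=1,j=1] A[i]=1<=B[j]=18 take 1 → i++
[i=2,j=1] A[i]=6<=B[j]=18 take 6 → i++
[i=3,j=1] A[i]=7<=B[j]=18 take 7 → i++
[i=4,j=1] A[i]=8<=B[j]=18 take 8 → i++
[i=5,j=1] A[i]=16<=B[j]=18 take 16 → i++
[i=6,j=1] A[i]=19>B[j]=18 take 18 → j++
[i=6,j=2] A[i]=19<=B[j]=19 take 19 → i++
[i=7,j=2] A[i]=20>B[j]=19 take 19 → j++
[i=7,j=3] A[i]=20<=B[j]=29 take 20 → i++
[i=8,j=3] A[i]=22<=B[j]=29 take 22 → i++
[i=9,j=3] A[i]=23<=B[j]=29 take 23 → i++
[i=10,j=3] A[i]=27<=B[j]=29 take 27 → i++
[i=11,j=3] A[i]=34>B[j]=29 take 29 → j++
[i=11,j=4] B done, take A[i]=34 → i++

merged[7] = 19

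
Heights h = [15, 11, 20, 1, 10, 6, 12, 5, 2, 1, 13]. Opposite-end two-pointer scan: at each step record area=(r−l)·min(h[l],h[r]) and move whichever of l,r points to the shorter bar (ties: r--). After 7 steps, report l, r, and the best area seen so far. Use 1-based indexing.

l=1 r=11: min(15,13)*10=130 best=130 *, r--
l=1 r=10: min(15,1)*9=9 best=130, r--
l=1 r=9: min(15,2)*8=16 best=130, r--
l=1 r=8: min(15,5)*7=35 best=130, r--
l=1 r=7: min(15,12)*6=72 best=130, r--
l=1 r=6: min(15,6)*5=30 best=130, r--
l=1 r=5: min(15,10)*4=40 best=130, r--

l=1, r=4, best area=130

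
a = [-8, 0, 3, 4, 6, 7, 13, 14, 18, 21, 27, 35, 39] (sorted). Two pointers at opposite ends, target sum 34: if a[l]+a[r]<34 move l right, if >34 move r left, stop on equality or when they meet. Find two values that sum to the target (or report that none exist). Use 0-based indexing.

(7, 27)

[0,12] -8+39=31 <34 → l++
[1,12] 0+39=39 >34 → r--
[1,11] 0+35=35 >34 → r--
[1,10] 0+27=27 <34 → l++
[2,10] 3+27=30 <34 → l++
[3,10] 4+27=31 <34 → l++
[4,10] 6+27=33 <34 → l++
[5,10] 7+27=34 → found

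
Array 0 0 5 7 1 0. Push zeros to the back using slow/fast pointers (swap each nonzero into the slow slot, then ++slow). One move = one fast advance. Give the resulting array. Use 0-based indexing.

[5, 7, 1, 0, 0, 0]

(s=0,f=0) a[fast]=0 → fast++
(s=0,f=1) a[fast]=0 → fast++
(s=0,f=2) a[fast]=5≠0 swap→a[0]=5 → slow++,fast++
(s=1,f=3) a[fast]=7≠0 swap→a[1]=7 → slow++,fast++
(s=2,f=4) a[fast]=1≠0 swap→a[2]=1 → slow++,fast++
(s=3,f=5) a[fast]=0 → fast++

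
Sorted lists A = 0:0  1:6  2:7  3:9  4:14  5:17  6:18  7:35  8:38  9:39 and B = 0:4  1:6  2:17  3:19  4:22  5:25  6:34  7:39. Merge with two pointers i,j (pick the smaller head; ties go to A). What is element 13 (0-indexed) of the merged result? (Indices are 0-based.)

[i=0,j=0] A[i]=0<=B[j]=4 take 0 → i++
[i=1,j=0] A[i]=6>B[j]=4 take 4 → j++
[i=1,j=1] A[i]=6<=B[j]=6 take 6 → i++
[i=2,j=1] A[i]=7>B[j]=6 take 6 → j++
[i=2,j=2] A[i]=7<=B[j]=17 take 7 → i++
[i=3,j=2] A[i]=9<=B[j]=17 take 9 → i++
[i=4,j=2] A[i]=14<=B[j]=17 take 14 → i++
[i=5,j=2] A[i]=17<=B[j]=17 take 17 → i++
[i=6,j=2] A[i]=18>B[j]=17 take 17 → j++
[i=6,j=3] A[i]=18<=B[j]=19 take 18 → i++
[i=7,j=3] A[i]=35>B[j]=19 take 19 → j++
[i=7,j=4] A[i]=35>B[j]=22 take 22 → j++
[i=7,j=5] A[i]=35>B[j]=25 take 25 → j++
[i=7,j=6] A[i]=35>B[j]=34 take 34 → j++
[i=7,j=7] A[i]=35<=B[j]=39 take 35 → i++
[i=8,j=7] A[i]=38<=B[j]=39 take 38 → i++
[i=9,j=7] A[i]=39<=B[j]=39 take 39 → i++
[i=10,j=7] A done, take B[j]=39 → j++

merged[13] = 34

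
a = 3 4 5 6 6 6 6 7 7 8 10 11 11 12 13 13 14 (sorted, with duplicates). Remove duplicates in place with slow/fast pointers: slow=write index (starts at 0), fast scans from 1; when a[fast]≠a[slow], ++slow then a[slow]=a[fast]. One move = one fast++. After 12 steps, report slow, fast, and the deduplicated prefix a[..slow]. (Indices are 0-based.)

slow=7, fast=13, prefix=[3, 4, 5, 6, 7, 8, 10, 11]

slow=0 fast=1: a[fast]=4≠a[slow]=3 write a[1]=4, slow++,fast++
slow=1 fast=2: a[fast]=5≠a[slow]=4 write a[2]=5, slow++,fast++
slow=2 fast=3: a[fast]=6≠a[slow]=5 write a[3]=6, slow++,fast++
slow=3 fast=4: a[fast]=6=a[slow] dup, fast++
slow=3 fast=5: a[fast]=6=a[slow] dup, fast++
slow=3 fast=6: a[fast]=6=a[slow] dup, fast++
slow=3 fast=7: a[fast]=7≠a[slow]=6 write a[4]=7, slow++,fast++
slow=4 fast=8: a[fast]=7=a[slow] dup, fast++
slow=4 fast=9: a[fast]=8≠a[slow]=7 write a[5]=8, slow++,fast++
slow=5 fast=10: a[fast]=10≠a[slow]=8 write a[6]=10, slow++,fast++
slow=6 fast=11: a[fast]=11≠a[slow]=10 write a[7]=11, slow++,fast++
slow=7 fast=12: a[fast]=11=a[slow] dup, fast++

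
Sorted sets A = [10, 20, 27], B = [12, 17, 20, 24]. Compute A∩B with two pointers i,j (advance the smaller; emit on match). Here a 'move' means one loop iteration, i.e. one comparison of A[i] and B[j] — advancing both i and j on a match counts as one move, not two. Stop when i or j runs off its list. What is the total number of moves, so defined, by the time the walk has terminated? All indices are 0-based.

[i=0,j=0] 10<12 → i++
[i=1,j=0] 20>12 → j++
[i=1,j=1] 20>17 → j++
[i=1,j=2] 20==20 emit → i++,j++
[i=2,j=3] 27>24 → j++

5 moves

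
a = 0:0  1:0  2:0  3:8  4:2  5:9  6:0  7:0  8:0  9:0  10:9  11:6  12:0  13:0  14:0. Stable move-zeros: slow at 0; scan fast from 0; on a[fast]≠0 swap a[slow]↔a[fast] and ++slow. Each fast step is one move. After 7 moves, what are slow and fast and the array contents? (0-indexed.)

slow=0 fast=0: a[fast]=0, fast++
slow=0 fast=1: a[fast]=0, fast++
slow=0 fast=2: a[fast]=0, fast++
slow=0 fast=3: a[fast]=8≠0 swap→a[0]=8, slow++,fast++
slow=1 fast=4: a[fast]=2≠0 swap→a[1]=2, slow++,fast++
slow=2 fast=5: a[fast]=9≠0 swap→a[2]=9, slow++,fast++
slow=3 fast=6: a[fast]=0, fast++

slow=3, fast=7, a=[8, 2, 9, 0, 0, 0, 0, 0, 0, 0, 9, 6, 0, 0, 0]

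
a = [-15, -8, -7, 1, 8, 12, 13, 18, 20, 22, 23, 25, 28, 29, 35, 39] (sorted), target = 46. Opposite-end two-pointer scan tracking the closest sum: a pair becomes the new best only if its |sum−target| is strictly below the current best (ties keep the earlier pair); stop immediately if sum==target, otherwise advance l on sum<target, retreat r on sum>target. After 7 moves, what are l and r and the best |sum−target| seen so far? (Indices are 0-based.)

l=0 r=15: -15+39=24 d=22 *, l++
l=1 r=15: -8+39=31 d=15 *, l++
l=2 r=15: -7+39=32 d=14 *, l++
l=3 r=15: 1+39=40 d=6 *, l++
l=4 r=15: 8+39=47 d=1 *, r--
l=4 r=14: 8+35=43 d=3, l++
l=5 r=14: 12+35=47 d=1, r--

l=5, r=13, best |Δ|=1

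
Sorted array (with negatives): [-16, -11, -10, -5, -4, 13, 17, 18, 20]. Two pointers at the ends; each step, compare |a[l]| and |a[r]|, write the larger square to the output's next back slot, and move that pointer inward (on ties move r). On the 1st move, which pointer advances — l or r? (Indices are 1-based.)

r

[1,9] |-16|<=|20| out[9]=400 → r--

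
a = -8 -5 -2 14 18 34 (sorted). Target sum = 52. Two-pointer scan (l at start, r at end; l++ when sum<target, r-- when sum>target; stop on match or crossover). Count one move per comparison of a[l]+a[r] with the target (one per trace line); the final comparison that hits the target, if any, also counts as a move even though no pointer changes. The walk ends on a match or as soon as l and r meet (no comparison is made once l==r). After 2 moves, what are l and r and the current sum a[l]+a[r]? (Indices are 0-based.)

l=2, r=5, sum=32

l=0 r=5: -8+34=26 <52, l++
l=1 r=5: -5+34=29 <52, l++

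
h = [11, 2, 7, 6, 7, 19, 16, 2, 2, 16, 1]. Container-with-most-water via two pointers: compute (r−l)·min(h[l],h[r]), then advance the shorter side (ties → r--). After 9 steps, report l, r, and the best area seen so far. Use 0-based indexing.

l=5, r=6, best area=99

l=0 r=10: min(11,1)*10=10 best=10 *, r--
l=0 r=9: min(11,16)*9=99 best=99 *, l++
l=1 r=9: min(2,16)*8=16 best=99, l++
l=2 r=9: min(7,16)*7=49 best=99, l++
l=3 r=9: min(6,16)*6=36 best=99, l++
l=4 r=9: min(7,16)*5=35 best=99, l++
l=5 r=9: min(19,16)*4=64 best=99, r--
l=5 r=8: min(19,2)*3=6 best=99, r--
l=5 r=7: min(19,2)*2=4 best=99, r--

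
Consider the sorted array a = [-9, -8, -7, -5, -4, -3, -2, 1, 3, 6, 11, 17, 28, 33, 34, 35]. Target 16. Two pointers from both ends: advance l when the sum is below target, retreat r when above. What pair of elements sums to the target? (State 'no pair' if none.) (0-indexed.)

no pair

l=0 r=15: -9+35=26 >16, r--
l=0 r=14: -9+34=25 >16, r--
l=0 r=13: -9+33=24 >16, r--
l=0 r=12: -9+28=19 >16, r--
l=0 r=11: -9+17=8 <16, l++
l=1 r=11: -8+17=9 <16, l++
l=2 r=11: -7+17=10 <16, l++
l=3 r=11: -5+17=12 <16, l++
l=4 r=11: -4+17=13 <16, l++
l=5 r=11: -3+17=14 <16, l++
l=6 r=11: -2+17=15 <16, l++
l=7 r=11: 1+17=18 >16, r--
l=7 r=10: 1+11=12 <16, l++
l=8 r=10: 3+11=14 <16, l++
l=9 r=10: 6+11=17 >16, r--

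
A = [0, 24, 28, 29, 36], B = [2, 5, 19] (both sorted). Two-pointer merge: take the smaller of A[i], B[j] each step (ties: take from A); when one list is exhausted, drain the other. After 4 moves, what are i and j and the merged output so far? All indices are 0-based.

i=1, j=3, merged so far=[0, 2, 5, 19]

i=0 j=0: A[i]=0<=B[j]=2 take 0, i++
i=1 j=0: A[i]=24>B[j]=2 take 2, j++
i=1 j=1: A[i]=24>B[j]=5 take 5, j++
i=1 j=2: A[i]=24>B[j]=19 take 19, j++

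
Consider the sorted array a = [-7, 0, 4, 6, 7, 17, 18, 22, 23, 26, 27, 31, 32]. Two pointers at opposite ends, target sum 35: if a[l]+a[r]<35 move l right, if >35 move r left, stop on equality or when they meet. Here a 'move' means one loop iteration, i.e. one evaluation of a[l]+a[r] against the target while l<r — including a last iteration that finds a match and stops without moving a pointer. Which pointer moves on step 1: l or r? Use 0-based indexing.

l

l=0 r=12: -7+32=25 <35, l++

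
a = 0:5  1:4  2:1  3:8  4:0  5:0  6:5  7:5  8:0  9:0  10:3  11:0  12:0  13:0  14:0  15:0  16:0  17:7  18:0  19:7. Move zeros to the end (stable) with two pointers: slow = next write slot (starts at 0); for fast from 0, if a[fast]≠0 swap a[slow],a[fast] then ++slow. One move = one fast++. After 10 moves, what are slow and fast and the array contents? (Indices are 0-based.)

slow=0 fast=0: a[fast]=5≠0 swap→a[0]=5, slow++,fast++
slow=1 fast=1: a[fast]=4≠0 swap→a[1]=4, slow++,fast++
slow=2 fast=2: a[fast]=1≠0 swap→a[2]=1, slow++,fast++
slow=3 fast=3: a[fast]=8≠0 swap→a[3]=8, slow++,fast++
slow=4 fast=4: a[fast]=0, fast++
slow=4 fast=5: a[fast]=0, fast++
slow=4 fast=6: a[fast]=5≠0 swap→a[4]=5, slow++,fast++
slow=5 fast=7: a[fast]=5≠0 swap→a[5]=5, slow++,fast++
slow=6 fast=8: a[fast]=0, fast++
slow=6 fast=9: a[fast]=0, fast++

slow=6, fast=10, a=[5, 4, 1, 8, 5, 5, 0, 0, 0, 0, 3, 0, 0, 0, 0, 0, 0, 7, 0, 7]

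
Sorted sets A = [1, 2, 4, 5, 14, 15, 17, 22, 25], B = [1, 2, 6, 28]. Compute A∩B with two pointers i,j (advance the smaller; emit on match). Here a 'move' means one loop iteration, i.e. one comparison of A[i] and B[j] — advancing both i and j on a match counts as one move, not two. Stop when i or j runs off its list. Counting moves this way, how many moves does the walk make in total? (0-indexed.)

i=0 j=0: 1==1 emit, i++,j++
i=1 j=1: 2==2 emit, i++,j++
i=2 j=2: 4<6, i++
i=3 j=2: 5<6, i++
i=4 j=2: 14>6, j++
i=4 j=3: 14<28, i++
i=5 j=3: 15<28, i++
i=6 j=3: 17<28, i++
i=7 j=3: 22<28, i++
i=8 j=3: 25<28, i++

10 moves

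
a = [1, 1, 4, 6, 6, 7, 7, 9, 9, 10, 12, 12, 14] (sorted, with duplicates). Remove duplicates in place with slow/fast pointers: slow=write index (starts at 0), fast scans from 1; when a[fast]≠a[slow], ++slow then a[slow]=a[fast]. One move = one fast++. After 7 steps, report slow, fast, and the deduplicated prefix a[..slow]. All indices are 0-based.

slow=0 fast=1: a[fast]=1=a[slow] dup, fast++
slow=0 fast=2: a[fast]=4≠a[slow]=1 write a[1]=4, slow++,fast++
slow=1 fast=3: a[fast]=6≠a[slow]=4 write a[2]=6, slow++,fast++
slow=2 fast=4: a[fast]=6=a[slow] dup, fast++
slow=2 fast=5: a[fast]=7≠a[slow]=6 write a[3]=7, slow++,fast++
slow=3 fast=6: a[fast]=7=a[slow] dup, fast++
slow=3 fast=7: a[fast]=9≠a[slow]=7 write a[4]=9, slow++,fast++

slow=4, fast=8, prefix=[1, 4, 6, 7, 9]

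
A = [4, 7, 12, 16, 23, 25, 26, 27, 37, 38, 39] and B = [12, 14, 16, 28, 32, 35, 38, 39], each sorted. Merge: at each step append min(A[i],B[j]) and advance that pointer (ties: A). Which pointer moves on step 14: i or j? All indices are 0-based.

i=0 j=0: A[i]=4<=B[j]=12 take 4, i++
i=1 j=0: A[i]=7<=B[j]=12 take 7, i++
i=2 j=0: A[i]=12<=B[j]=12 take 12, i++
i=3 j=0: A[i]=16>B[j]=12 take 12, j++
i=3 j=1: A[i]=16>B[j]=14 take 14, j++
i=3 j=2: A[i]=16<=B[j]=16 take 16, i++
i=4 j=2: A[i]=23>B[j]=16 take 16, j++
i=4 j=3: A[i]=23<=B[j]=28 take 23, i++
i=5 j=3: A[i]=25<=B[j]=28 take 25, i++
i=6 j=3: A[i]=26<=B[j]=28 take 26, i++
i=7 j=3: A[i]=27<=B[j]=28 take 27, i++
i=8 j=3: A[i]=37>B[j]=28 take 28, j++
i=8 j=4: A[i]=37>B[j]=32 take 32, j++
i=8 j=5: A[i]=37>B[j]=35 take 35, j++

j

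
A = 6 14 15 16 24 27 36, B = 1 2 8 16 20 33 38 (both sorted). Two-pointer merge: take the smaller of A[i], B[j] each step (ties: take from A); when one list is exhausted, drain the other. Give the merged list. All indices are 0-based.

[1, 2, 6, 8, 14, 15, 16, 16, 20, 24, 27, 33, 36, 38]

[i=0,j=0] A[i]=6>B[j]=1 take 1 → j++
[i=0,j=1] A[i]=6>B[j]=2 take 2 → j++
[i=0,j=2] A[i]=6<=B[j]=8 take 6 → i++
[i=1,j=2] A[i]=14>B[j]=8 take 8 → j++
[i=1,j=3] A[i]=14<=B[j]=16 take 14 → i++
[i=2,j=3] A[i]=15<=B[j]=16 take 15 → i++
[i=3,j=3] A[i]=16<=B[j]=16 take 16 → i++
[i=4,j=3] A[i]=24>B[j]=16 take 16 → j++
[i=4,j=4] A[i]=24>B[j]=20 take 20 → j++
[i=4,j=5] A[i]=24<=B[j]=33 take 24 → i++
[i=5,j=5] A[i]=27<=B[j]=33 take 27 → i++
[i=6,j=5] A[i]=36>B[j]=33 take 33 → j++
[i=6,j=6] A[i]=36<=B[j]=38 take 36 → i++
[i=7,j=6] A done, take B[j]=38 → j++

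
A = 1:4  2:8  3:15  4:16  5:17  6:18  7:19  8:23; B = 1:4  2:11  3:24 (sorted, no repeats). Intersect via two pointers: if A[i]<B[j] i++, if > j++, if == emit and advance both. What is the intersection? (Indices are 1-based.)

intersection = [4]

[i=1,j=1] 4==4 emit → i++,j++
[i=2,j=2] 8<11 → i++
[i=3,j=2] 15>11 → j++
[i=3,j=3] 15<24 → i++
[i=4,j=3] 16<24 → i++
[i=5,j=3] 17<24 → i++
[i=6,j=3] 18<24 → i++
[i=7,j=3] 19<24 → i++
[i=8,j=3] 23<24 → i++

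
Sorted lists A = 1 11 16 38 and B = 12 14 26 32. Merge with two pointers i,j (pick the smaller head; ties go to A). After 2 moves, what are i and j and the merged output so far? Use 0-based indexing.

i=2, j=0, merged so far=[1, 11]

i=0 j=0: A[i]=1<=B[j]=12 take 1, i++
i=1 j=0: A[i]=11<=B[j]=12 take 11, i++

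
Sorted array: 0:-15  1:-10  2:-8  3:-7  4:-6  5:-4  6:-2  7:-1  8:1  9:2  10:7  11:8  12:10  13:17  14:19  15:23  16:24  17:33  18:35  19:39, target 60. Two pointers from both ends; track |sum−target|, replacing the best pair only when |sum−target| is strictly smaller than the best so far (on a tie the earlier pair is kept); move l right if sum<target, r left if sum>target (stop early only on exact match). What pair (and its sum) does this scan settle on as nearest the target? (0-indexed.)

l=0 r=19: -15+39=24 d=36 *, l++
l=1 r=19: -10+39=29 d=31 *, l++
l=2 r=19: -8+39=31 d=29 *, l++
l=3 r=19: -7+39=32 d=28 *, l++
l=4 r=19: -6+39=33 d=27 *, l++
l=5 r=19: -4+39=35 d=25 *, l++
l=6 r=19: -2+39=37 d=23 *, l++
l=7 r=19: -1+39=38 d=22 *, l++
l=8 r=19: 1+39=40 d=20 *, l++
l=9 r=19: 2+39=41 d=19 *, l++
l=10 r=19: 7+39=46 d=14 *, l++
l=11 r=19: 8+39=47 d=13 *, l++
l=12 r=19: 10+39=49 d=11 *, l++
l=13 r=19: 17+39=56 d=4 *, l++
l=14 r=19: 19+39=58 d=2 *, l++
l=15 r=19: 23+39=62 d=2, r--
l=15 r=18: 23+35=58 d=2, l++
l=16 r=18: 24+35=59 d=1 *, l++
l=17 r=18: 33+35=68 d=8, r--

pair (24, 35) with sum 59 (|Δ|=1)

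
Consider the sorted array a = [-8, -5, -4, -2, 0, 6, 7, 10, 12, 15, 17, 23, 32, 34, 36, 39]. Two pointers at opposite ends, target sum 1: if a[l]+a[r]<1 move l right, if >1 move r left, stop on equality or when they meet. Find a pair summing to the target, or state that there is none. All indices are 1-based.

(-5, 6)

[1,16] -8+39=31 >1 → r--
[1,15] -8+36=28 >1 → r--
[1,14] -8+34=26 >1 → r--
[1,13] -8+32=24 >1 → r--
[1,12] -8+23=15 >1 → r--
[1,11] -8+17=9 >1 → r--
[1,10] -8+15=7 >1 → r--
[1,9] -8+12=4 >1 → r--
[1,8] -8+10=2 >1 → r--
[1,7] -8+7=-1 <1 → l++
[2,7] -5+7=2 >1 → r--
[2,6] -5+6=1 → found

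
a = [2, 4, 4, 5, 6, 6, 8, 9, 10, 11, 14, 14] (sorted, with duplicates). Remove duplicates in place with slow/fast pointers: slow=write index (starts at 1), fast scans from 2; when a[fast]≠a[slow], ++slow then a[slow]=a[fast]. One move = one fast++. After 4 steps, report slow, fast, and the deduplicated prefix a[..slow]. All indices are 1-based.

slow=4, fast=6, prefix=[2, 4, 5, 6]

(s=1,f=2) a[fast]=4≠a[slow]=2 write a[2]=4 → slow++,fast++
(s=2,f=3) a[fast]=4=a[slow] dup → fast++
(s=2,f=4) a[fast]=5≠a[slow]=4 write a[3]=5 → slow++,fast++
(s=3,f=5) a[fast]=6≠a[slow]=5 write a[4]=6 → slow++,fast++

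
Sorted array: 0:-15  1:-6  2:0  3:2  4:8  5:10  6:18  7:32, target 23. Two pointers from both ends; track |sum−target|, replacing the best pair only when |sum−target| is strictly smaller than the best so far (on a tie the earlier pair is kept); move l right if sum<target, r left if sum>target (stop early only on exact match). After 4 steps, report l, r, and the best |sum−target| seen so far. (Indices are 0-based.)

[0,7] -15+32=17 d=6 * → l++
[1,7] -6+32=26 d=3 * → r--
[1,6] -6+18=12 d=11 → l++
[2,6] 0+18=18 d=5 → l++

l=3, r=6, best |Δ|=3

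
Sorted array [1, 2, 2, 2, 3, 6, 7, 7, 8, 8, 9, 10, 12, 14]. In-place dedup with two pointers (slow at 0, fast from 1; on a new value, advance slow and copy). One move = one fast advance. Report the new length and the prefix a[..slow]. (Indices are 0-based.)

slow=0 fast=1: a[fast]=2≠a[slow]=1 write a[1]=2, slow++,fast++
slow=1 fast=2: a[fast]=2=a[slow] dup, fast++
slow=1 fast=3: a[fast]=2=a[slow] dup, fast++
slow=1 fast=4: a[fast]=3≠a[slow]=2 write a[2]=3, slow++,fast++
slow=2 fast=5: a[fast]=6≠a[slow]=3 write a[3]=6, slow++,fast++
slow=3 fast=6: a[fast]=7≠a[slow]=6 write a[4]=7, slow++,fast++
slow=4 fast=7: a[fast]=7=a[slow] dup, fast++
slow=4 fast=8: a[fast]=8≠a[slow]=7 write a[5]=8, slow++,fast++
slow=5 fast=9: a[fast]=8=a[slow] dup, fast++
slow=5 fast=10: a[fast]=9≠a[slow]=8 write a[6]=9, slow++,fast++
slow=6 fast=11: a[fast]=10≠a[slow]=9 write a[7]=10, slow++,fast++
slow=7 fast=12: a[fast]=12≠a[slow]=10 write a[8]=12, slow++,fast++
slow=8 fast=13: a[fast]=14≠a[slow]=12 write a[9]=14, slow++,fast++

length 10; prefix = [1, 2, 3, 6, 7, 8, 9, 10, 12, 14]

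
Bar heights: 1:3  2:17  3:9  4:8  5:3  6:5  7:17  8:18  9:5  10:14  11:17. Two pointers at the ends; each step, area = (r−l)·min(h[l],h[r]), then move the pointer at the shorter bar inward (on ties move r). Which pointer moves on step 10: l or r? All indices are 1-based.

[1,11] min(3,17)*10=30 best=30 * → l++
[2,11] min(17,17)*9=153 best=153 * → r--
[2,10] min(17,14)*8=112 best=153 → r--
[2,9] min(17,5)*7=35 best=153 → r--
[2,8] min(17,18)*6=102 best=153 → l++
[3,8] min(9,18)*5=45 best=153 → l++
[4,8] min(8,18)*4=32 best=153 → l++
[5,8] min(3,18)*3=9 best=153 → l++
[6,8] min(5,18)*2=10 best=153 → l++
[7,8] min(17,18)*1=17 best=153 → l++

l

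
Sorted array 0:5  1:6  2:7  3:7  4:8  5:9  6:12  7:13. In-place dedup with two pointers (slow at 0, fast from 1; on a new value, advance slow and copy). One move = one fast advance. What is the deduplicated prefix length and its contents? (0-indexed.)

length 7; prefix = [5, 6, 7, 8, 9, 12, 13]

slow=0 fast=1: a[fast]=6≠a[slow]=5 write a[1]=6, slow++,fast++
slow=1 fast=2: a[fast]=7≠a[slow]=6 write a[2]=7, slow++,fast++
slow=2 fast=3: a[fast]=7=a[slow] dup, fast++
slow=2 fast=4: a[fast]=8≠a[slow]=7 write a[3]=8, slow++,fast++
slow=3 fast=5: a[fast]=9≠a[slow]=8 write a[4]=9, slow++,fast++
slow=4 fast=6: a[fast]=12≠a[slow]=9 write a[5]=12, slow++,fast++
slow=5 fast=7: a[fast]=13≠a[slow]=12 write a[6]=13, slow++,fast++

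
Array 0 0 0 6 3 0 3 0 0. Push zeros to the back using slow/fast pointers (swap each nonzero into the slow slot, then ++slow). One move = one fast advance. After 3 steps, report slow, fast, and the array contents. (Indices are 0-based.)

slow=0, fast=3, a=[0, 0, 0, 6, 3, 0, 3, 0, 0]

(s=0,f=0) a[fast]=0 → fast++
(s=0,f=1) a[fast]=0 → fast++
(s=0,f=2) a[fast]=0 → fast++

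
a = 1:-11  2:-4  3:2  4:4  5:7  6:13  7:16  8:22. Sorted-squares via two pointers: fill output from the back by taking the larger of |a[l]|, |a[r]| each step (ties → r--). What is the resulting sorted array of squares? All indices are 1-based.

l=1 r=8: |-11|<=|22| out[8]=484, r--
l=1 r=7: |-11|<=|16| out[7]=256, r--
l=1 r=6: |-11|<=|13| out[6]=169, r--
l=1 r=5: |-11|>|7| out[5]=121, l++
l=2 r=5: |-4|<=|7| out[4]=49, r--
l=2 r=4: |-4|<=|4| out[3]=16, r--
l=2 r=3: |-4|>|2| out[2]=16, l++
l=3 r=3: |2|<=|2| out[1]=4, r--

[4, 16, 16, 49, 121, 169, 256, 484]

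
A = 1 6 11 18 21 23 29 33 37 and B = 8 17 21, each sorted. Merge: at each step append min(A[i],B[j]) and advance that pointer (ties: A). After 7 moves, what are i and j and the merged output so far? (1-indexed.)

i=1 j=1: A[i]=1<=B[j]=8 take 1, i++
i=2 j=1: A[i]=6<=B[j]=8 take 6, i++
i=3 j=1: A[i]=11>B[j]=8 take 8, j++
i=3 j=2: A[i]=11<=B[j]=17 take 11, i++
i=4 j=2: A[i]=18>B[j]=17 take 17, j++
i=4 j=3: A[i]=18<=B[j]=21 take 18, i++
i=5 j=3: A[i]=21<=B[j]=21 take 21, i++

i=6, j=3, merged so far=[1, 6, 8, 11, 17, 18, 21]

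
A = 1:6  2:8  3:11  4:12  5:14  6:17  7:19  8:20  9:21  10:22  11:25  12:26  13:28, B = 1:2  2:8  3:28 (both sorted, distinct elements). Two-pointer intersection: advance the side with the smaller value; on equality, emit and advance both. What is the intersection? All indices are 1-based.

intersection = [8, 28]

[i=1,j=1] 6>2 → j++
[i=1,j=2] 6<8 → i++
[i=2,j=2] 8==8 emit → i++,j++
[i=3,j=3] 11<28 → i++
[i=4,j=3] 12<28 → i++
[i=5,j=3] 14<28 → i++
[i=6,j=3] 17<28 → i++
[i=7,j=3] 19<28 → i++
[i=8,j=3] 20<28 → i++
[i=9,j=3] 21<28 → i++
[i=10,j=3] 22<28 → i++
[i=11,j=3] 25<28 → i++
[i=12,j=3] 26<28 → i++
[i=13,j=3] 28==28 emit → i++,j++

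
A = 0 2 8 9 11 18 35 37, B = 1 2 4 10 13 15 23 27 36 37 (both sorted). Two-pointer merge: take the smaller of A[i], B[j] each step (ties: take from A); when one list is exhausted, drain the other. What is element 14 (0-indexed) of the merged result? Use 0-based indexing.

merged[14] = 35

i=0 j=0: A[i]=0<=B[j]=1 take 0, i++
i=1 j=0: A[i]=2>B[j]=1 take 1, j++
i=1 j=1: A[i]=2<=B[j]=2 take 2, i++
i=2 j=1: A[i]=8>B[j]=2 take 2, j++
i=2 j=2: A[i]=8>B[j]=4 take 4, j++
i=2 j=3: A[i]=8<=B[j]=10 take 8, i++
i=3 j=3: A[i]=9<=B[j]=10 take 9, i++
i=4 j=3: A[i]=11>B[j]=10 take 10, j++
i=4 j=4: A[i]=11<=B[j]=13 take 11, i++
i=5 j=4: A[i]=18>B[j]=13 take 13, j++
i=5 j=5: A[i]=18>B[j]=15 take 15, j++
i=5 j=6: A[i]=18<=B[j]=23 take 18, i++
i=6 j=6: A[i]=35>B[j]=23 take 23, j++
i=6 j=7: A[i]=35>B[j]=27 take 27, j++
i=6 j=8: A[i]=35<=B[j]=36 take 35, i++
i=7 j=8: A[i]=37>B[j]=36 take 36, j++
i=7 j=9: A[i]=37<=B[j]=37 take 37, i++
i=8 j=9: A done, take B[j]=37, j++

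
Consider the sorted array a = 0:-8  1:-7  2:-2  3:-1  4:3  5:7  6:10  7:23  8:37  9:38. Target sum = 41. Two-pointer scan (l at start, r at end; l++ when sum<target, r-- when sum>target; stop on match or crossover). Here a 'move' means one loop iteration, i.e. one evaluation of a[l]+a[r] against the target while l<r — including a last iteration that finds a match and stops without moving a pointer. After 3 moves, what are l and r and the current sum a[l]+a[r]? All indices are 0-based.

l=3, r=9, sum=37

l=0 r=9: -8+38=30 <41, l++
l=1 r=9: -7+38=31 <41, l++
l=2 r=9: -2+38=36 <41, l++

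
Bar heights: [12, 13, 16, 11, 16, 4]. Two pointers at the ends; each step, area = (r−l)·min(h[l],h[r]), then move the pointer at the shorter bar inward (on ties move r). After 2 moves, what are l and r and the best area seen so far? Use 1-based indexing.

l=2, r=5, best area=48

[1,6] min(12,4)*5=20 best=20 * → r--
[1,5] min(12,16)*4=48 best=48 * → l++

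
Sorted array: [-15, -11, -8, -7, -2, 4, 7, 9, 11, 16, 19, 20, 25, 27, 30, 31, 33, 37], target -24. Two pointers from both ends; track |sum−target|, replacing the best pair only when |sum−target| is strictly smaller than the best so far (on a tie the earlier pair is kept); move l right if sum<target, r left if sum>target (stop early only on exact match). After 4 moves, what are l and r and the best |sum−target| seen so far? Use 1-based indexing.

l=1, r=14, best |Δ|=39

[1,18] -15+37=22 d=46 * → r--
[1,17] -15+33=18 d=42 * → r--
[1,16] -15+31=16 d=40 * → r--
[1,15] -15+30=15 d=39 * → r--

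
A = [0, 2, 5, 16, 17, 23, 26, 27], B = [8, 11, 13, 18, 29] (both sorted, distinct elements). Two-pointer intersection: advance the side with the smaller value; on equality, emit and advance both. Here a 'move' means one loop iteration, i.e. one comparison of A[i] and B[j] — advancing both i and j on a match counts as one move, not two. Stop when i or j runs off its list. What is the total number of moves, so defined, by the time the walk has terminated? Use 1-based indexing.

[i=1,j=1] 0<8 → i++
[i=2,j=1] 2<8 → i++
[i=3,j=1] 5<8 → i++
[i=4,j=1] 16>8 → j++
[i=4,j=2] 16>11 → j++
[i=4,j=3] 16>13 → j++
[i=4,j=4] 16<18 → i++
[i=5,j=4] 17<18 → i++
[i=6,j=4] 23>18 → j++
[i=6,j=5] 23<29 → i++
[i=7,j=5] 26<29 → i++
[i=8,j=5] 27<29 → i++

12 moves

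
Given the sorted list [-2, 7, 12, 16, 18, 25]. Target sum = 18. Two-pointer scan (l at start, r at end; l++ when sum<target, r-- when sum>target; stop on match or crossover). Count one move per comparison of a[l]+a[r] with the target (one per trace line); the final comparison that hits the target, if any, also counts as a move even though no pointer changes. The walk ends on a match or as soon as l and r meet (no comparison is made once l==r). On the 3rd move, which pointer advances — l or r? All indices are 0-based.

[0,5] -2+25=23 >18 → r--
[0,4] -2+18=16 <18 → l++
[1,4] 7+18=25 >18 → r--

r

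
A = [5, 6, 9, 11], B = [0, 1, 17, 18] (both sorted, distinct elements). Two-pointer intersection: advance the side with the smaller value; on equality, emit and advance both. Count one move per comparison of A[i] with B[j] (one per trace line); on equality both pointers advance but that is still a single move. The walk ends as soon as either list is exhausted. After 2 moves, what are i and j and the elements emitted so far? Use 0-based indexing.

[i=0,j=0] 5>0 → j++
[i=0,j=1] 5>1 → j++

i=0, j=2, emitted=[]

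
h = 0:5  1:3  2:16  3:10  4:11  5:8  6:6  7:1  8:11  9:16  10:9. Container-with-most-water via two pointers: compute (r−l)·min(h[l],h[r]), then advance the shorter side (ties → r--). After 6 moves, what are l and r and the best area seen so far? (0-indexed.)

[0,10] min(5,9)*10=50 best=50 * → l++
[1,10] min(3,9)*9=27 best=50 → l++
[2,10] min(16,9)*8=72 best=72 * → r--
[2,9] min(16,16)*7=112 best=112 * → r--
[2,8] min(16,11)*6=66 best=112 → r--
[2,7] min(16,1)*5=5 best=112 → r--

l=2, r=6, best area=112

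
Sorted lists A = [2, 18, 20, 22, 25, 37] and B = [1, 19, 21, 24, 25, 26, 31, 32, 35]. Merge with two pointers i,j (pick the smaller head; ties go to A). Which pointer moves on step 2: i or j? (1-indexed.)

i

[i=1,j=1] A[i]=2>B[j]=1 take 1 → j++
[i=1,j=2] A[i]=2<=B[j]=19 take 2 → i++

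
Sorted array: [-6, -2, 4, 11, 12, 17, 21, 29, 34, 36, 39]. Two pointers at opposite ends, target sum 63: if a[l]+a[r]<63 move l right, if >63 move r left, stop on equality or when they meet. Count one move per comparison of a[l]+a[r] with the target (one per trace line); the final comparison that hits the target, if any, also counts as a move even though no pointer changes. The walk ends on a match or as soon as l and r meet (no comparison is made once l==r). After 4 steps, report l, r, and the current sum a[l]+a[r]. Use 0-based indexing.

l=4, r=10, sum=51

l=0 r=10: -6+39=33 <63, l++
l=1 r=10: -2+39=37 <63, l++
l=2 r=10: 4+39=43 <63, l++
l=3 r=10: 11+39=50 <63, l++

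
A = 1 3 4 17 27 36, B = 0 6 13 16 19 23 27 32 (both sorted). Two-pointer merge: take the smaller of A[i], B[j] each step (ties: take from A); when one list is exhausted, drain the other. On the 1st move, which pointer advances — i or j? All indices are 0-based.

j

[i=0,j=0] A[i]=1>B[j]=0 take 0 → j++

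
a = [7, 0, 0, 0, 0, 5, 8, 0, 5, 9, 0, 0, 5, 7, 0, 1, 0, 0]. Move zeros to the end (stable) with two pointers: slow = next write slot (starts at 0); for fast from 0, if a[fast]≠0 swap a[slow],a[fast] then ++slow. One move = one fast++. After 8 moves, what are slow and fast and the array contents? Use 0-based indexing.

(s=0,f=0) a[fast]=7≠0 swap→a[0]=7 → slow++,fast++
(s=1,f=1) a[fast]=0 → fast++
(s=1,f=2) a[fast]=0 → fast++
(s=1,f=3) a[fast]=0 → fast++
(s=1,f=4) a[fast]=0 → fast++
(s=1,f=5) a[fast]=5≠0 swap→a[1]=5 → slow++,fast++
(s=2,f=6) a[fast]=8≠0 swap→a[2]=8 → slow++,fast++
(s=3,f=7) a[fast]=0 → fast++

slow=3, fast=8, a=[7, 5, 8, 0, 0, 0, 0, 0, 5, 9, 0, 0, 5, 7, 0, 1, 0, 0]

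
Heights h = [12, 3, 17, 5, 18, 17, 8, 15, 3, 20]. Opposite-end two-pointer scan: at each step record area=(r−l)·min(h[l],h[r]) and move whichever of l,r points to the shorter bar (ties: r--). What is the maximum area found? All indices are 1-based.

[1,10] min(12,20)*9=108 best=108 * → l++
[2,10] min(3,20)*8=24 best=108 → l++
[3,10] min(17,20)*7=119 best=119 * → l++
[4,10] min(5,20)*6=30 best=119 → l++
[5,10] min(18,20)*5=90 best=119 → l++
[6,10] min(17,20)*4=68 best=119 → l++
[7,10] min(8,20)*3=24 best=119 → l++
[8,10] min(15,20)*2=30 best=119 → l++
[9,10] min(3,20)*1=3 best=119 → l++

max area = 119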